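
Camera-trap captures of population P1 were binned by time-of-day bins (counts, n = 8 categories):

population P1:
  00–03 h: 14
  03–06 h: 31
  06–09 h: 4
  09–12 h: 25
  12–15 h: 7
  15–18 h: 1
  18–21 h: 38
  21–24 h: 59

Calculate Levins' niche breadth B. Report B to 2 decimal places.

4.73

Proportions for population P1 (n=179): 14/179=0.0782, 31/179=0.1732, 4/179=0.0223, 25/179=0.1397, 7/179=0.0391, 1/179=0.0056, 38/179=0.2123, 59/179=0.3296
Σpᵢ² = 0.0782² + 0.1732² + 0.0223² + 0.1397² + 0.0391² + 0.0056² + 0.2123² + 0.3296² = 0.006115 + 0.029998 + 0.000497 + 0.019516 + 0.001529 + 0.000031 + 0.045071 + 0.108636 = 0.211393
B = 1 / 0.211393 = 4.7305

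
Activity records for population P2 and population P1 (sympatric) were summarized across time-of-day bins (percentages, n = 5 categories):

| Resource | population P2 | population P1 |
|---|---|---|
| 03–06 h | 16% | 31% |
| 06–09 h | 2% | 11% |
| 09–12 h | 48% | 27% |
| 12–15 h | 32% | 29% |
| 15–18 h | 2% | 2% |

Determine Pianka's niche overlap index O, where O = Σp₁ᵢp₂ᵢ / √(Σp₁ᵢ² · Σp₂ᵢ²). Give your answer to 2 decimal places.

Convert percentages to proportions (divide by 100).
Σ p₁ᵢp₂ᵢ = 0.0496 + 0.0022 + 0.1296 + 0.0928 + 0.0004 = 0.2746
Σp_1ᵢ² = 0.16² + 0.02² + 0.48² + 0.32² + 0.02² = 0.0256 + 0.0004 + 0.2304 + 0.1024 + 0.0004 = 0.3592
Σp_2ᵢ² = 0.31² + 0.11² + 0.27² + 0.29² + 0.02² = 0.0961 + 0.0121 + 0.0729 + 0.0841 + 0.0004 = 0.2656
O = 0.2746 / √(0.3592 × 0.2656) = 0.2746 / 0.30887 = 0.8890

0.89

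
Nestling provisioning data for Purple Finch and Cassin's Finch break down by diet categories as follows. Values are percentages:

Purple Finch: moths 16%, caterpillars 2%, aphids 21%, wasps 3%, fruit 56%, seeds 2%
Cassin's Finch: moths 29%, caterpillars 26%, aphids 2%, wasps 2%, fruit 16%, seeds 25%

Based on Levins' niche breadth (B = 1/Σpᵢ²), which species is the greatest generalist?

Cassin's Finch

Convert percentages to proportions (divide by 100).
Σp_Purpᵢ² = 0.16² + 0.02² + 0.21² + 0.03² + 0.56² + 0.02² = 0.0256 + 0.0004 + 0.0441 + 0.0009 + 0.3136 + 0.0004 = 0.3850
B_Purp = 1 / 0.3850 = 2.5974
Σp_Cassᵢ² = 0.29² + 0.26² + 0.02² + 0.02² + 0.16² + 0.25² = 0.0841 + 0.0676 + 0.0004 + 0.0004 + 0.0256 + 0.0625 = 0.2406
B_Cass = 1 / 0.2406 = 4.1563
Highest B → broadest niche (most generalist): Cassin's Finch (B = 4.16).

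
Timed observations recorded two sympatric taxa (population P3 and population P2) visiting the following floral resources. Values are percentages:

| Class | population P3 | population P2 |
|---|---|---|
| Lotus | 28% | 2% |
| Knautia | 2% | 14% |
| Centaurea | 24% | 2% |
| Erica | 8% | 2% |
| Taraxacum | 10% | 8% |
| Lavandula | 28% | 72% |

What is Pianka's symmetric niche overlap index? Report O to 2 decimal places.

0.63

Convert percentages to proportions (divide by 100).
Σ p₁ᵢp₂ᵢ = 0.0056 + 0.0028 + 0.0048 + 0.0016 + 0.0080 + 0.2016 = 0.2244
Σp_1ᵢ² = 0.28² + 0.02² + 0.24² + 0.08² + 0.10² + 0.28² = 0.0784 + 0.0004 + 0.0576 + 0.0064 + 0.0100 + 0.0784 = 0.2312
Σp_2ᵢ² = 0.02² + 0.14² + 0.02² + 0.02² + 0.08² + 0.72² = 0.0004 + 0.0196 + 0.0004 + 0.0004 + 0.0064 + 0.5184 = 0.5456
O = 0.2244 / √(0.2312 × 0.5456) = 0.2244 / 0.35517 = 0.6318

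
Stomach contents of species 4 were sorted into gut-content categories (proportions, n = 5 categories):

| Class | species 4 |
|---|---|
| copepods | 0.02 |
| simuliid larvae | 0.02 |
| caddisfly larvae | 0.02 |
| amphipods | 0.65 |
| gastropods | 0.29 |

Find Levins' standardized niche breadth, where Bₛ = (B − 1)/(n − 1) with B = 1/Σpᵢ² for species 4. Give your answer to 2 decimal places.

Σpᵢ² = 0.02² + 0.02² + 0.02² + 0.65² + 0.29² = 0.0004 + 0.0004 + 0.0004 + 0.4225 + 0.0841 = 0.5078
B = 1 / 0.5078 = 1.9693
Bₛ = (B − 1)/(n − 1) = (1.9693 − 1)/(5 − 1) = 0.9693/4 = 0.2423

0.24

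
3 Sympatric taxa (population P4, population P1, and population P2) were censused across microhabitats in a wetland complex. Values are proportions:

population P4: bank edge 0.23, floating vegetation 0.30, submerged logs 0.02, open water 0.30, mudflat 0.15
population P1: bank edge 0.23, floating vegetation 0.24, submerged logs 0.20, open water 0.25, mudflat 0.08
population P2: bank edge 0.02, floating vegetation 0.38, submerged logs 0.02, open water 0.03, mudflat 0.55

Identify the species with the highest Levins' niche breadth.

population P1

Σp_P4ᵢ² = 0.23² + 0.30² + 0.02² + 0.30² + 0.15² = 0.0529 + 0.0900 + 0.0004 + 0.0900 + 0.0225 = 0.2558
B_P4 = 1 / 0.2558 = 3.9093
Σp_P1ᵢ² = 0.23² + 0.24² + 0.20² + 0.25² + 0.08² = 0.0529 + 0.0576 + 0.0400 + 0.0625 + 0.0064 = 0.2194
B_P1 = 1 / 0.2194 = 4.5579
Σp_P2ᵢ² = 0.02² + 0.38² + 0.02² + 0.03² + 0.55² = 0.0004 + 0.1444 + 0.0004 + 0.0009 + 0.3025 = 0.4486
B_P2 = 1 / 0.4486 = 2.2292
Highest B → broadest niche (most generalist): population P1 (B = 4.56).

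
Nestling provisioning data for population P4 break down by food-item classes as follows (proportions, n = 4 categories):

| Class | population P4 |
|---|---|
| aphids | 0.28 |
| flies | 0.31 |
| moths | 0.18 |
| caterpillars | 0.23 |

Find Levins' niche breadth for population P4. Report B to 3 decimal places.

3.849

Σpᵢ² = 0.28² + 0.31² + 0.18² + 0.23² = 0.0784 + 0.0961 + 0.0324 + 0.0529 = 0.2598
B = 1 / 0.2598 = 3.84911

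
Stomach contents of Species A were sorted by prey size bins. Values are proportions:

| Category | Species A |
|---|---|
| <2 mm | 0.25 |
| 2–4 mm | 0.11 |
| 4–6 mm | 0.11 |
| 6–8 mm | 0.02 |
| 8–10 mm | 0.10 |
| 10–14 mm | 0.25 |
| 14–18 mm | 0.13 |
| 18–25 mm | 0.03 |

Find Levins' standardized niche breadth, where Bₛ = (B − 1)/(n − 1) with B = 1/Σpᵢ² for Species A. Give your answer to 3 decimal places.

0.662

Σpᵢ² = 0.25² + 0.11² + 0.11² + 0.02² + 0.10² + 0.25² + 0.13² + 0.03² = 0.0625 + 0.0121 + 0.0121 + 0.0004 + 0.0100 + 0.0625 + 0.0169 + 0.0009 = 0.1774
B = 1 / 0.1774 = 5.63698
Bₛ = (B − 1)/(n − 1) = (5.63698 − 1)/(8 − 1) = 4.63698/7 = 0.66243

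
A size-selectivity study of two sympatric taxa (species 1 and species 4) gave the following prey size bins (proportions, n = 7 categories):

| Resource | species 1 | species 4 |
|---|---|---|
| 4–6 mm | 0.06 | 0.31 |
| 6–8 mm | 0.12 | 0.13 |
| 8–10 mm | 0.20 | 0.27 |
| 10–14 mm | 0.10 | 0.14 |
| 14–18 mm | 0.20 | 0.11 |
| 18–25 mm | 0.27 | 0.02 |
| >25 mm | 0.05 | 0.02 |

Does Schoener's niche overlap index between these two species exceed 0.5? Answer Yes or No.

Yes

Σ|p₁ᵢ − p₂ᵢ| = 0.25 + 0.01 + 0.07 + 0.04 + 0.09 + 0.25 + 0.03 = 0.74
D = 1 − ½ × 0.74 = 1 − 0.370 = 0.6300
D = 0.6300 > 0.5 → Yes.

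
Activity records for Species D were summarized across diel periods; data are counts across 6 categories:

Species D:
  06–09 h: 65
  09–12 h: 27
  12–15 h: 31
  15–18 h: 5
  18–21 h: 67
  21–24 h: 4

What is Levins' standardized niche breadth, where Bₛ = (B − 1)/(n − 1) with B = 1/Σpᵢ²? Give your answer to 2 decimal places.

Proportions for Species D (n=199): 65/199=0.3266, 27/199=0.1357, 31/199=0.1558, 5/199=0.0251, 67/199=0.3367, 4/199=0.0201
Σpᵢ² = 0.3266² + 0.1357² + 0.1558² + 0.0251² + 0.3367² + 0.0201² = 0.106668 + 0.018414 + 0.024274 + 0.000630 + 0.113367 + 0.000404 = 0.263757
B = 1 / 0.263757 = 3.7914
Bₛ = (B − 1)/(n − 1) = (3.7914 − 1)/(6 − 1) = 2.7914/5 = 0.5583

0.56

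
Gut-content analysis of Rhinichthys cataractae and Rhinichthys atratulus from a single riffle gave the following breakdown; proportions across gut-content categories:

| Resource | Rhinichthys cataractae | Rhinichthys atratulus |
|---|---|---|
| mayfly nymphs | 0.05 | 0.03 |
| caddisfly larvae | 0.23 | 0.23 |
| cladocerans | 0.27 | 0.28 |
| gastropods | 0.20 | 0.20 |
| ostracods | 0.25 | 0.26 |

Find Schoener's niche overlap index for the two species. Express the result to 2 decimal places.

Σ|p₁ᵢ − p₂ᵢ| = 0.02 + 0.00 + 0.01 + 0.00 + 0.01 = 0.04
D = 1 − ½ × 0.04 = 1 − 0.020 = 0.9800

0.98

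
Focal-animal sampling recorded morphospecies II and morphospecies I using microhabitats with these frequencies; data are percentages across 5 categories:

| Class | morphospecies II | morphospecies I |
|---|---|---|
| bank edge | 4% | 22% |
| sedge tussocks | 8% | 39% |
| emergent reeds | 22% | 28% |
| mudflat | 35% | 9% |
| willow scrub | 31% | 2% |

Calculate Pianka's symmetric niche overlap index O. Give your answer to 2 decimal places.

0.50

Convert percentages to proportions (divide by 100).
Σ p₁ᵢp₂ᵢ = 0.0088 + 0.0312 + 0.0616 + 0.0315 + 0.0062 = 0.1393
Σp_1ᵢ² = 0.04² + 0.08² + 0.22² + 0.35² + 0.31² = 0.0016 + 0.0064 + 0.0484 + 0.1225 + 0.0961 = 0.2750
Σp_2ᵢ² = 0.22² + 0.39² + 0.28² + 0.09² + 0.02² = 0.0484 + 0.1521 + 0.0784 + 0.0081 + 0.0004 = 0.2874
O = 0.1393 / √(0.2750 × 0.2874) = 0.1393 / 0.28113 = 0.4955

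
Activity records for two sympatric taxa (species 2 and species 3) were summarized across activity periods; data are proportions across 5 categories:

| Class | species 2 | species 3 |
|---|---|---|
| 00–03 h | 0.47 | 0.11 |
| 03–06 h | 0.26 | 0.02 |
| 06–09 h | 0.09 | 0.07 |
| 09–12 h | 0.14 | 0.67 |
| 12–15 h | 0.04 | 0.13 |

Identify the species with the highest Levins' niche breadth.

species 2

Σp_2ᵢ² = 0.47² + 0.26² + 0.09² + 0.14² + 0.04² = 0.2209 + 0.0676 + 0.0081 + 0.0196 + 0.0016 = 0.3178
B_2 = 1 / 0.3178 = 3.1466
Σp_3ᵢ² = 0.11² + 0.02² + 0.07² + 0.67² + 0.13² = 0.0121 + 0.0004 + 0.0049 + 0.4489 + 0.0169 = 0.4832
B_3 = 1 / 0.4832 = 2.0695
Highest B → broadest niche (most generalist): species 2 (B = 3.15).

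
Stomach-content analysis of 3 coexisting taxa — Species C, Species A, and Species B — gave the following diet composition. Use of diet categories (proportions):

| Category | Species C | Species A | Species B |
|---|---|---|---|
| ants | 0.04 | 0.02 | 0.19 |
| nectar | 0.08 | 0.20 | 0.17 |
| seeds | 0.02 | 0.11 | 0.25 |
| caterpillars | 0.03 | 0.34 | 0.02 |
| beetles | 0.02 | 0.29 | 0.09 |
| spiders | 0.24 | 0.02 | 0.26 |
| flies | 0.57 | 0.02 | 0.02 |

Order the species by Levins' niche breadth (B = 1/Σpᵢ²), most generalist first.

Σp_Cᵢ² = 0.04² + 0.08² + 0.02² + 0.03² + 0.02² + 0.24² + 0.57² = 0.0016 + 0.0064 + 0.0004 + 0.0009 + 0.0004 + 0.0576 + 0.3249 = 0.3922
B_C = 1 / 0.3922 = 2.5497
Σp_Aᵢ² = 0.02² + 0.20² + 0.11² + 0.34² + 0.29² + 0.02² + 0.02² = 0.0004 + 0.0400 + 0.0121 + 0.1156 + 0.0841 + 0.0004 + 0.0004 = 0.2530
B_A = 1 / 0.2530 = 3.9526
Σp_Bᵢ² = 0.19² + 0.17² + 0.25² + 0.02² + 0.09² + 0.26² + 0.02² = 0.0361 + 0.0289 + 0.0625 + 0.0004 + 0.0081 + 0.0676 + 0.0004 = 0.2040
B_B = 1 / 0.2040 = 4.9020
Ranking by B (broadest → narrowest): Species B (4.90) > Species A (3.95) > Species C (2.55)

Species B > Species A > Species C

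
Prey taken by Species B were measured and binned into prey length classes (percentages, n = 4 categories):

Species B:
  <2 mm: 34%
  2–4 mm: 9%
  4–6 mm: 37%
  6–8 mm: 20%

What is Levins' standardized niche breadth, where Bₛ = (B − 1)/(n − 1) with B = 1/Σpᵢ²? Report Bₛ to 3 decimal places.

Convert percentages to proportions (divide by 100).
Σpᵢ² = 0.34² + 0.09² + 0.37² + 0.20² = 0.1156 + 0.0081 + 0.1369 + 0.0400 = 0.3006
B = 1 / 0.3006 = 3.32668
Bₛ = (B − 1)/(n − 1) = (3.32668 − 1)/(4 − 1) = 2.32668/3 = 0.77556

0.776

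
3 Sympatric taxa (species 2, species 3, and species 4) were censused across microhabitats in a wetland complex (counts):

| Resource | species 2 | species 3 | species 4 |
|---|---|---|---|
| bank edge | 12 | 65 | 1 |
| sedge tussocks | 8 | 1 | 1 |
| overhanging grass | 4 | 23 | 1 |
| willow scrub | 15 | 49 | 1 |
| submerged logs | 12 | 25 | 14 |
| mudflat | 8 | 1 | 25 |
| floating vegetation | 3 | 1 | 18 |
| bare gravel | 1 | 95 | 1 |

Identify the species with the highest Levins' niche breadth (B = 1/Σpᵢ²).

Proportions for species 2 (n=63): 12/63=0.1905, 8/63=0.1270, 4/63=0.0635, 15/63=0.2381, 12/63=0.1905, 8/63=0.1270, 3/63=0.0476, 1/63=0.0159
Proportions for species 3 (n=260): 65/260=0.2500, 1/260=0.0038, 23/260=0.0885, 49/260=0.1885, 25/260=0.0962, 1/260=0.0038, 1/260=0.0038, 95/260=0.3654
Proportions for species 4 (n=62): 1/62=0.0161, 1/62=0.0161, 1/62=0.0161, 1/62=0.0161, 14/62=0.2258, 25/62=0.4032, 18/62=0.2903, 1/62=0.0161
Σp_2ᵢ² = 0.1905² + 0.1270² + 0.0635² + 0.2381² + 0.1905² + 0.1270² + 0.0476² + 0.0159² = 0.036290 + 0.016129 + 0.004032 + 0.056692 + 0.036290 + 0.016129 + 0.002266 + 0.000253 = 0.168081
B_2 = 1 / 0.168081 = 5.9495
Σp_3ᵢ² = 0.2500² + 0.0038² + 0.0885² + 0.1885² + 0.0962² + 0.0038² + 0.0038² + 0.3654² = 0.062500 + 0.000014 + 0.007832 + 0.035532 + 0.009254 + 0.000014 + 0.000014 + 0.133517 = 0.248677
B_3 = 1 / 0.248677 = 4.0213
Σp_4ᵢ² = 0.0161² + 0.0161² + 0.0161² + 0.0161² + 0.2258² + 0.4032² + 0.2903² + 0.0161² = 0.000259 + 0.000259 + 0.000259 + 0.000259 + 0.050986 + 0.162570 + 0.084274 + 0.000259 = 0.299125
B_4 = 1 / 0.299125 = 3.3431
Highest B → broadest niche (most generalist): species 2 (B = 5.95).

species 2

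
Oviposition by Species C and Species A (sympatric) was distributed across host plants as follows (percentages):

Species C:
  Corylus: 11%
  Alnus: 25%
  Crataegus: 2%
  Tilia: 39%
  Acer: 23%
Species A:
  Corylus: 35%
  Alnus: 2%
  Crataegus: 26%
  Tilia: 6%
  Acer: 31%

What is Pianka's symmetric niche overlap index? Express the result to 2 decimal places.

0.50

Convert percentages to proportions (divide by 100).
Σ p₁ᵢp₂ᵢ = 0.0385 + 0.0050 + 0.0052 + 0.0234 + 0.0713 = 0.1434
Σp_1ᵢ² = 0.11² + 0.25² + 0.02² + 0.39² + 0.23² = 0.0121 + 0.0625 + 0.0004 + 0.1521 + 0.0529 = 0.2800
Σp_2ᵢ² = 0.35² + 0.02² + 0.26² + 0.06² + 0.31² = 0.1225 + 0.0004 + 0.0676 + 0.0036 + 0.0961 = 0.2902
O = 0.1434 / √(0.2800 × 0.2902) = 0.1434 / 0.28505 = 0.5031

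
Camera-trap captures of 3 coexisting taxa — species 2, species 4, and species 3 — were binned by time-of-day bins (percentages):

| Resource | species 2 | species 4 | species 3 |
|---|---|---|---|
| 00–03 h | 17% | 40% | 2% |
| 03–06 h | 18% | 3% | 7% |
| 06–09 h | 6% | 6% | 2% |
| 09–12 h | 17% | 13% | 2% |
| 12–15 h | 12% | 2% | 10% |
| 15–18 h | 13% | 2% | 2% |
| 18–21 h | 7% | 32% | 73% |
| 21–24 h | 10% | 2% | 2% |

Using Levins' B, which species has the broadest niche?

Convert percentages to proportions (divide by 100).
Σp_2ᵢ² = 0.17² + 0.18² + 0.06² + 0.17² + 0.12² + 0.13² + 0.07² + 0.10² = 0.0289 + 0.0324 + 0.0036 + 0.0289 + 0.0144 + 0.0169 + 0.0049 + 0.0100 = 0.1400
B_2 = 1 / 0.1400 = 7.1429
Σp_4ᵢ² = 0.40² + 0.03² + 0.06² + 0.13² + 0.02² + 0.02² + 0.32² + 0.02² = 0.1600 + 0.0009 + 0.0036 + 0.0169 + 0.0004 + 0.0004 + 0.1024 + 0.0004 = 0.2850
B_4 = 1 / 0.2850 = 3.5088
Σp_3ᵢ² = 0.02² + 0.07² + 0.02² + 0.02² + 0.10² + 0.02² + 0.73² + 0.02² = 0.0004 + 0.0049 + 0.0004 + 0.0004 + 0.0100 + 0.0004 + 0.5329 + 0.0004 = 0.5498
B_3 = 1 / 0.5498 = 1.8188
Highest B → broadest niche (most generalist): species 2 (B = 7.14).

species 2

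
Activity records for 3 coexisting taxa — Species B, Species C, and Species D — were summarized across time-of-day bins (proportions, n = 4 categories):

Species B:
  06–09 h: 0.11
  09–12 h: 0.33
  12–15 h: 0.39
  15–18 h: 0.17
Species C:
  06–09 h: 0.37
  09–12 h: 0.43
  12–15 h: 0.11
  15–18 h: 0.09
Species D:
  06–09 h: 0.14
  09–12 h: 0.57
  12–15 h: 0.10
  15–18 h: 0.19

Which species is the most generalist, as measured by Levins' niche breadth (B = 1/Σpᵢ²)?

Σp_Bᵢ² = 0.11² + 0.33² + 0.39² + 0.17² = 0.0121 + 0.1089 + 0.1521 + 0.0289 = 0.3020
B_B = 1 / 0.3020 = 3.3113
Σp_Cᵢ² = 0.37² + 0.43² + 0.11² + 0.09² = 0.1369 + 0.1849 + 0.0121 + 0.0081 = 0.3420
B_C = 1 / 0.3420 = 2.9240
Σp_Dᵢ² = 0.14² + 0.57² + 0.10² + 0.19² = 0.0196 + 0.3249 + 0.0100 + 0.0361 = 0.3906
B_D = 1 / 0.3906 = 2.5602
Highest B → broadest niche (most generalist): Species B (B = 3.31).

Species B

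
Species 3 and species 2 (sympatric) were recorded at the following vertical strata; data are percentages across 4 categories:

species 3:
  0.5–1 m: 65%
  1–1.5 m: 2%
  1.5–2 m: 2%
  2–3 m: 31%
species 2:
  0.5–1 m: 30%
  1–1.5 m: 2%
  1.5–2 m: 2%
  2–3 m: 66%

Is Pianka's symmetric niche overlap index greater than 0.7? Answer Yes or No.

Yes

Convert percentages to proportions (divide by 100).
Σ p₁ᵢp₂ᵢ = 0.1950 + 0.0004 + 0.0004 + 0.2046 = 0.4004
Σp_1ᵢ² = 0.65² + 0.02² + 0.02² + 0.31² = 0.4225 + 0.0004 + 0.0004 + 0.0961 = 0.5194
Σp_2ᵢ² = 0.30² + 0.02² + 0.02² + 0.66² = 0.0900 + 0.0004 + 0.0004 + 0.4356 = 0.5264
O = 0.4004 / √(0.5194 × 0.5264) = 0.4004 / 0.52289 = 0.7657
O = 0.7657 > 0.7 → Yes.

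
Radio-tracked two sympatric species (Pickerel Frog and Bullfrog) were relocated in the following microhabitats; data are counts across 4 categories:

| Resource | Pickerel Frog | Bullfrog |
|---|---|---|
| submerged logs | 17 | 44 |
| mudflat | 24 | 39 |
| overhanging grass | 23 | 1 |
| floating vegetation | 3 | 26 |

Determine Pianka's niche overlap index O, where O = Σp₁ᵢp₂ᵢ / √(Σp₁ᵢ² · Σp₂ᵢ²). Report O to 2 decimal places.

0.74

Proportions for Pickerel Frog (n=67): 17/67=0.2537, 24/67=0.3582, 23/67=0.3433, 3/67=0.0448
Proportions for Bullfrog (n=110): 44/110=0.4000, 39/110=0.3545, 1/110=0.0091, 26/110=0.2364
Σ p₁ᵢp₂ᵢ = 0.101480 + 0.126982 + 0.003124 + 0.010591 = 0.242177
Σp_1ᵢ² = 0.2537² + 0.3582² + 0.3433² + 0.0448² = 0.064364 + 0.128307 + 0.117855 + 0.002007 = 0.312533
Σp_2ᵢ² = 0.4000² + 0.3545² + 0.0091² + 0.2364² = 0.160000 + 0.125670 + 0.000083 + 0.055885 = 0.341638
O = 0.242177 / √(0.312533 × 0.341638) = 0.242177 / 0.3267616 = 0.7411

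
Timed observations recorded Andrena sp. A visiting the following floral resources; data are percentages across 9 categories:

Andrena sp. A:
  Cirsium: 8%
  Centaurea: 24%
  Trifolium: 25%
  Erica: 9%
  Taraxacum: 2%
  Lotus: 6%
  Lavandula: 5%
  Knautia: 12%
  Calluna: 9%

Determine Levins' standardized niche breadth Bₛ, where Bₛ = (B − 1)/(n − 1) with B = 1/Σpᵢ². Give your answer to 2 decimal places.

Convert percentages to proportions (divide by 100).
Σpᵢ² = 0.08² + 0.24² + 0.25² + 0.09² + 0.02² + 0.06² + 0.05² + 0.12² + 0.09² = 0.0064 + 0.0576 + 0.0625 + 0.0081 + 0.0004 + 0.0036 + 0.0025 + 0.0144 + 0.0081 = 0.1636
B = 1 / 0.1636 = 6.1125
Bₛ = (B − 1)/(n − 1) = (6.1125 − 1)/(9 − 1) = 5.1125/8 = 0.6391

0.64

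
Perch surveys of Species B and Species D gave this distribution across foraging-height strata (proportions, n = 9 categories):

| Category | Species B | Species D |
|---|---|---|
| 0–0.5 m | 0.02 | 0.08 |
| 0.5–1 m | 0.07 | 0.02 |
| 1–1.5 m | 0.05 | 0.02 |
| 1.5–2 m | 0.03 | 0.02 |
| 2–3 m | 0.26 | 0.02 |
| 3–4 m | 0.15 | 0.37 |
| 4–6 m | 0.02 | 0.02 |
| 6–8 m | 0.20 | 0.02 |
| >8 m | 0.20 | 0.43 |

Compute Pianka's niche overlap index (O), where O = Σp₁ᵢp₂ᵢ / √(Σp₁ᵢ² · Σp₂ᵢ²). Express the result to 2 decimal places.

Σ p₁ᵢp₂ᵢ = 0.0016 + 0.0014 + 0.0010 + 0.0006 + 0.0052 + 0.0555 + 0.0004 + 0.0040 + 0.0860 = 0.1557
Σp_1ᵢ² = 0.02² + 0.07² + 0.05² + 0.03² + 0.26² + 0.15² + 0.02² + 0.20² + 0.20² = 0.0004 + 0.0049 + 0.0025 + 0.0009 + 0.0676 + 0.0225 + 0.0004 + 0.0400 + 0.0400 = 0.1792
Σp_2ᵢ² = 0.08² + 0.02² + 0.02² + 0.02² + 0.02² + 0.37² + 0.02² + 0.02² + 0.43² = 0.0064 + 0.0004 + 0.0004 + 0.0004 + 0.0004 + 0.1369 + 0.0004 + 0.0004 + 0.1849 = 0.3306
O = 0.1557 / √(0.1792 × 0.3306) = 0.1557 / 0.24340 = 0.6397

0.64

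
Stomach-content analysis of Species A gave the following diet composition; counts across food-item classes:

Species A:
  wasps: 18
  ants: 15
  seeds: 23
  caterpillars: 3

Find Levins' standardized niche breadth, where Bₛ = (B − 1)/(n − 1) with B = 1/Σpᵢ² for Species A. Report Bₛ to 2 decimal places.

Proportions for Species A (n=59): 18/59=0.3051, 15/59=0.2542, 23/59=0.3898, 3/59=0.0508
Σpᵢ² = 0.3051² + 0.2542² + 0.3898² + 0.0508² = 0.093086 + 0.064618 + 0.151944 + 0.002581 = 0.312229
B = 1 / 0.312229 = 3.2028
Bₛ = (B − 1)/(n − 1) = (3.2028 − 1)/(4 − 1) = 2.2028/3 = 0.7343

0.73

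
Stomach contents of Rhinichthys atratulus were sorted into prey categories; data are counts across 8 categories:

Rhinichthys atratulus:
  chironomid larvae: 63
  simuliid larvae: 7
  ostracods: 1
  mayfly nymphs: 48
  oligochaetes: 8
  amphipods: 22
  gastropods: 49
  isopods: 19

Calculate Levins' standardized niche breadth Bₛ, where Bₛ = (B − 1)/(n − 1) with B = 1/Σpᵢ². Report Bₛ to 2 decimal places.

Proportions for Rhinichthys atratulus (n=217): 63/217=0.2903, 7/217=0.0323, 1/217=0.0046, 48/217=0.2212, 8/217=0.0369, 22/217=0.1014, 49/217=0.2258, 19/217=0.0876
Σpᵢ² = 0.2903² + 0.0323² + 0.0046² + 0.2212² + 0.0369² + 0.1014² + 0.2258² + 0.0876² = 0.084274 + 0.001043 + 0.000021 + 0.048929 + 0.001362 + 0.010282 + 0.050986 + 0.007674 = 0.204571
B = 1 / 0.204571 = 4.8883
Bₛ = (B − 1)/(n − 1) = (4.8883 − 1)/(8 − 1) = 3.8883/7 = 0.5555

0.56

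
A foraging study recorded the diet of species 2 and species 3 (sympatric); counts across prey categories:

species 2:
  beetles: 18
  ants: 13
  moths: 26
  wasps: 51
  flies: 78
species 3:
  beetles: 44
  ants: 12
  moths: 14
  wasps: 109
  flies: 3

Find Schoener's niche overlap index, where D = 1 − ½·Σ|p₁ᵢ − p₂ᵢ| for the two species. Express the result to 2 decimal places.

0.53

Proportions for species 2 (n=186): 18/186=0.0968, 13/186=0.0699, 26/186=0.1398, 51/186=0.2742, 78/186=0.4194
Proportions for species 3 (n=182): 44/182=0.2418, 12/182=0.0659, 14/182=0.0769, 109/182=0.5989, 3/182=0.0165
Σ|p₁ᵢ − p₂ᵢ| = 0.1450 + 0.0040 + 0.0629 + 0.3247 + 0.4029 = 0.9395
D = 1 − ½ × 0.9395 = 1 − 0.46975 = 0.53025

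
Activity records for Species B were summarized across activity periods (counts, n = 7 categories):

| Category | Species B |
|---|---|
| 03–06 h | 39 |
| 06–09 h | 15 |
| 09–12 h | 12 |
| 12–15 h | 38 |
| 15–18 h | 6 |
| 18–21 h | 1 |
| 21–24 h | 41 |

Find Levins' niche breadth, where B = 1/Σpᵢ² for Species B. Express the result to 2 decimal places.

Proportions for Species B (n=152): 39/152=0.2566, 15/152=0.0987, 12/152=0.0789, 38/152=0.2500, 6/152=0.0395, 1/152=0.0066, 41/152=0.2697
Σpᵢ² = 0.2566² + 0.0987² + 0.0789² + 0.2500² + 0.0395² + 0.0066² + 0.2697² = 0.065844 + 0.009742 + 0.006225 + 0.062500 + 0.001560 + 0.000044 + 0.072738 = 0.218653
B = 1 / 0.218653 = 4.5735

4.57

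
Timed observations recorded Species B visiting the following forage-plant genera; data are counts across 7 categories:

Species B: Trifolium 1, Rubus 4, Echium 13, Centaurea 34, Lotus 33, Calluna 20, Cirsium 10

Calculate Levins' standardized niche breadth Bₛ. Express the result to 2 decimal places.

Proportions for Species B (n=115): 1/115=0.0087, 4/115=0.0348, 13/115=0.1130, 34/115=0.2957, 33/115=0.2870, 20/115=0.1739, 10/115=0.0870
Σpᵢ² = 0.0087² + 0.0348² + 0.1130² + 0.2957² + 0.2870² + 0.1739² + 0.0870² = 0.000076 + 0.001211 + 0.012769 + 0.087438 + 0.082369 + 0.030241 + 0.007569 = 0.221673
B = 1 / 0.221673 = 4.5111
Bₛ = (B − 1)/(n − 1) = (4.5111 − 1)/(7 − 1) = 3.5111/6 = 0.5852

0.59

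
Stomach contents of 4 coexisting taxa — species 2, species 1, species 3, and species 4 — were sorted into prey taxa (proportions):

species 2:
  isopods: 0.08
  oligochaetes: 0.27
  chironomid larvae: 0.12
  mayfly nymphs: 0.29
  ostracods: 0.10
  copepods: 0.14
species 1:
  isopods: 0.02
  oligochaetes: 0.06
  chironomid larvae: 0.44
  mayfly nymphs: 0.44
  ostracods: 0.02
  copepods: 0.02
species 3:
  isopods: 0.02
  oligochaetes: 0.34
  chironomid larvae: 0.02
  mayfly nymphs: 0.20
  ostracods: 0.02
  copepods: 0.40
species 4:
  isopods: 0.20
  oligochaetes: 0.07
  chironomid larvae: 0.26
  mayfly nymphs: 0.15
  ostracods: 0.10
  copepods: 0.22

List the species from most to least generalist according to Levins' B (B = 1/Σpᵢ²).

Σp_2ᵢ² = 0.08² + 0.27² + 0.12² + 0.29² + 0.10² + 0.14² = 0.0064 + 0.0729 + 0.0144 + 0.0841 + 0.0100 + 0.0196 = 0.2074
B_2 = 1 / 0.2074 = 4.8216
Σp_1ᵢ² = 0.02² + 0.06² + 0.44² + 0.44² + 0.02² + 0.02² = 0.0004 + 0.0036 + 0.1936 + 0.1936 + 0.0004 + 0.0004 = 0.3920
B_1 = 1 / 0.3920 = 2.5510
Σp_3ᵢ² = 0.02² + 0.34² + 0.02² + 0.20² + 0.02² + 0.40² = 0.0004 + 0.1156 + 0.0004 + 0.0400 + 0.0004 + 0.1600 = 0.3168
B_3 = 1 / 0.3168 = 3.1566
Σp_4ᵢ² = 0.20² + 0.07² + 0.26² + 0.15² + 0.10² + 0.22² = 0.0400 + 0.0049 + 0.0676 + 0.0225 + 0.0100 + 0.0484 = 0.1934
B_4 = 1 / 0.1934 = 5.1706
Ranking by B (broadest → narrowest): species 4 (5.17) > species 2 (4.82) > species 3 (3.16) > species 1 (2.55)

species 4 > species 2 > species 3 > species 1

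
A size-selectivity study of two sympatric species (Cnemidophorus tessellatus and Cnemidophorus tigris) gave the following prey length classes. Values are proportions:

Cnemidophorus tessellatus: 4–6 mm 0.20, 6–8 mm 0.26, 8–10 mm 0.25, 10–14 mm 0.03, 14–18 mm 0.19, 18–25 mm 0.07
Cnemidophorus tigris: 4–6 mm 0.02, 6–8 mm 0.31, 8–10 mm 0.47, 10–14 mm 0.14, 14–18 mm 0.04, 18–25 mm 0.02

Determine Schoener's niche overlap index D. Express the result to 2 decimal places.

0.62

Σ|p₁ᵢ − p₂ᵢ| = 0.18 + 0.05 + 0.22 + 0.11 + 0.15 + 0.05 = 0.76
D = 1 − ½ × 0.76 = 1 − 0.380 = 0.6200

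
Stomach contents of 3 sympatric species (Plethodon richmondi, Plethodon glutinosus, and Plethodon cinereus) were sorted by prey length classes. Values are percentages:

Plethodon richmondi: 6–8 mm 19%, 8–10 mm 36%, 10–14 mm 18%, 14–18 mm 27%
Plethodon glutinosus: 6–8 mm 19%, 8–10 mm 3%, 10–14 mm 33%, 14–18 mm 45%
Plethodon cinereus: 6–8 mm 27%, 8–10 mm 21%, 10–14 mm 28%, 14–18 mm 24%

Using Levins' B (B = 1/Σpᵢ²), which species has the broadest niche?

Convert percentages to proportions (divide by 100).
Σp_richᵢ² = 0.19² + 0.36² + 0.18² + 0.27² = 0.0361 + 0.1296 + 0.0324 + 0.0729 = 0.2710
B_rich = 1 / 0.2710 = 3.6900
Σp_glutᵢ² = 0.19² + 0.03² + 0.33² + 0.45² = 0.0361 + 0.0009 + 0.1089 + 0.2025 = 0.3484
B_glut = 1 / 0.3484 = 2.8703
Σp_cineᵢ² = 0.27² + 0.21² + 0.28² + 0.24² = 0.0729 + 0.0441 + 0.0784 + 0.0576 = 0.2530
B_cine = 1 / 0.2530 = 3.9526
Highest B → broadest niche (most generalist): Plethodon cinereus (B = 3.95).

Plethodon cinereus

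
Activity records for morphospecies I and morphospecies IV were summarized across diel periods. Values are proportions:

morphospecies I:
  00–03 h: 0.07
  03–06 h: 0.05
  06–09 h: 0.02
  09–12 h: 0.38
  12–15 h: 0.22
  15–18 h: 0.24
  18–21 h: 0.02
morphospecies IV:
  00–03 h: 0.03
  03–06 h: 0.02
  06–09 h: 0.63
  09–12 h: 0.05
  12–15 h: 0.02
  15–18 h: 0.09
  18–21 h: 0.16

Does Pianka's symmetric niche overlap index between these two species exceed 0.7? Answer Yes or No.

Σ p₁ᵢp₂ᵢ = 0.0021 + 0.0010 + 0.0126 + 0.0190 + 0.0044 + 0.0216 + 0.0032 = 0.0639
Σp_1ᵢ² = 0.07² + 0.05² + 0.02² + 0.38² + 0.22² + 0.24² + 0.02² = 0.0049 + 0.0025 + 0.0004 + 0.1444 + 0.0484 + 0.0576 + 0.0004 = 0.2586
Σp_2ᵢ² = 0.03² + 0.02² + 0.63² + 0.05² + 0.02² + 0.09² + 0.16² = 0.0009 + 0.0004 + 0.3969 + 0.0025 + 0.0004 + 0.0081 + 0.0256 = 0.4348
O = 0.0639 / √(0.2586 × 0.4348) = 0.0639 / 0.33532 = 0.1906
O = 0.1906 < 0.7 → No.

No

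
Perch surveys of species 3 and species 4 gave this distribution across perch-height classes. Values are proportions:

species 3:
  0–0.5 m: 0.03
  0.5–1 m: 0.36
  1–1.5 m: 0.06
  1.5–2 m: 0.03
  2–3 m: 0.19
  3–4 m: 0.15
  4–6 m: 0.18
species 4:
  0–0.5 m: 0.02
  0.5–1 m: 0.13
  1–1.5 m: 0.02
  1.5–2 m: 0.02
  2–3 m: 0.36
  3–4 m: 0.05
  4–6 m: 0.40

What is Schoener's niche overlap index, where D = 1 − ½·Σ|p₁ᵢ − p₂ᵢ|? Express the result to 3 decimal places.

Σ|p₁ᵢ − p₂ᵢ| = 0.01 + 0.23 + 0.04 + 0.01 + 0.17 + 0.10 + 0.22 = 0.78
D = 1 − ½ × 0.78 = 1 − 0.390 = 0.61000

0.610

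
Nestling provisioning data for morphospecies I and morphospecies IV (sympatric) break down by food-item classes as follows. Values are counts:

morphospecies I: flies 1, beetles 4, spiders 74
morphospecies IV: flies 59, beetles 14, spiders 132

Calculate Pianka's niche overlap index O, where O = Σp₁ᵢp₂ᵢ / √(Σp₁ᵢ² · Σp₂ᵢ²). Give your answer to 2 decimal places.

0.92

Proportions for morphospecies I (n=79): 1/79=0.0127, 4/79=0.0506, 74/79=0.9367
Proportions for morphospecies IV (n=205): 59/205=0.2878, 14/205=0.0683, 132/205=0.6439
Σ p₁ᵢp₂ᵢ = 0.003655 + 0.003456 + 0.603141 = 0.610252
Σp_1ᵢ² = 0.0127² + 0.0506² + 0.9367² = 0.000161 + 0.002560 + 0.877407 = 0.880128
Σp_2ᵢ² = 0.2878² + 0.0683² + 0.6439² = 0.082829 + 0.004665 + 0.414607 = 0.502101
O = 0.610252 / √(0.880128 × 0.502101) = 0.610252 / 0.6647655 = 0.9180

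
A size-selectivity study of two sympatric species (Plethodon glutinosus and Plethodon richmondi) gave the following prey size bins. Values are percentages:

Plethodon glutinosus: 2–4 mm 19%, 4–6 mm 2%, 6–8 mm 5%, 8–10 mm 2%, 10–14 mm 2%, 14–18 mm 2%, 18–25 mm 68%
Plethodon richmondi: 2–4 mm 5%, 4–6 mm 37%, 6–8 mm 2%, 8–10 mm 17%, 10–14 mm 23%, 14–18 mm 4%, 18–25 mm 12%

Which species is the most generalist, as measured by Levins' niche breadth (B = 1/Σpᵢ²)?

Plethodon richmondi

Convert percentages to proportions (divide by 100).
Σp_glutᵢ² = 0.19² + 0.02² + 0.05² + 0.02² + 0.02² + 0.02² + 0.68² = 0.0361 + 0.0004 + 0.0025 + 0.0004 + 0.0004 + 0.0004 + 0.4624 = 0.5026
B_glut = 1 / 0.5026 = 1.9897
Σp_richᵢ² = 0.05² + 0.37² + 0.02² + 0.17² + 0.23² + 0.04² + 0.12² = 0.0025 + 0.1369 + 0.0004 + 0.0289 + 0.0529 + 0.0016 + 0.0144 = 0.2376
B_rich = 1 / 0.2376 = 4.2088
Highest B → broadest niche (most generalist): Plethodon richmondi (B = 4.21).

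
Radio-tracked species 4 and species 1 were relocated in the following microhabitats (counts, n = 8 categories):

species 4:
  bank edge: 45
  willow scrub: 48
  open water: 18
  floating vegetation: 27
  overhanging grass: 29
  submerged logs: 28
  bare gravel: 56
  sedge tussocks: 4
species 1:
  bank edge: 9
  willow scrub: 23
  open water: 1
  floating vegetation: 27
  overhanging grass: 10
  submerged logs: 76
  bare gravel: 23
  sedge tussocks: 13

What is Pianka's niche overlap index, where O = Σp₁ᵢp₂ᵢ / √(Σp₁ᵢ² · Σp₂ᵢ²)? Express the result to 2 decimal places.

0.67

Proportions for species 4 (n=255): 45/255=0.1765, 48/255=0.1882, 18/255=0.0706, 27/255=0.1059, 29/255=0.1137, 28/255=0.1098, 56/255=0.2196, 4/255=0.0157
Proportions for species 1 (n=182): 9/182=0.0495, 23/182=0.1264, 1/182=0.0055, 27/182=0.1484, 10/182=0.0549, 76/182=0.4176, 23/182=0.1264, 13/182=0.0714
Σ p₁ᵢp₂ᵢ = 0.008737 + 0.023788 + 0.000388 + 0.015716 + 0.006242 + 0.045852 + 0.027757 + 0.001121 = 0.129601
Σp_1ᵢ² = 0.1765² + 0.1882² + 0.0706² + 0.1059² + 0.1137² + 0.1098² + 0.2196² + 0.0157² = 0.031152 + 0.035419 + 0.004984 + 0.011215 + 0.012928 + 0.012056 + 0.048224 + 0.000246 = 0.156224
Σp_2ᵢ² = 0.0495² + 0.1264² + 0.0055² + 0.1484² + 0.0549² + 0.4176² + 0.1264² + 0.0714² = 0.002450 + 0.015977 + 0.000030 + 0.022023 + 0.003014 + 0.174390 + 0.015977 + 0.005098 = 0.238959
O = 0.129601 / √(0.156224 × 0.238959) = 0.129601 / 0.1932127 = 0.6708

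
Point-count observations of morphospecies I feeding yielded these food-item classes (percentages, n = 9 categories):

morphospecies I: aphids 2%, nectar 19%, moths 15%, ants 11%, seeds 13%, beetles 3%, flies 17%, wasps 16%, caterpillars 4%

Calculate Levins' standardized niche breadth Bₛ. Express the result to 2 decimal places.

0.74

Convert percentages to proportions (divide by 100).
Σpᵢ² = 0.02² + 0.19² + 0.15² + 0.11² + 0.13² + 0.03² + 0.17² + 0.16² + 0.04² = 0.0004 + 0.0361 + 0.0225 + 0.0121 + 0.0169 + 0.0009 + 0.0289 + 0.0256 + 0.0016 = 0.1450
B = 1 / 0.1450 = 6.8966
Bₛ = (B − 1)/(n − 1) = (6.8966 − 1)/(9 − 1) = 5.8966/8 = 0.7371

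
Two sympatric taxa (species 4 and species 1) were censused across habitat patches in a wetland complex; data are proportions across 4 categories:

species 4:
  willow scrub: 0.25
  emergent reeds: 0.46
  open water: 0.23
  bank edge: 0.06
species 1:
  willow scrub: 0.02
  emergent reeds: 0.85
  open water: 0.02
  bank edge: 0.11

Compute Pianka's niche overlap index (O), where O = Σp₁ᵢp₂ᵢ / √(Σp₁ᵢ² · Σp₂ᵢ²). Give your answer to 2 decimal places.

0.83

Σ p₁ᵢp₂ᵢ = 0.0050 + 0.3910 + 0.0046 + 0.0066 = 0.4072
Σp_1ᵢ² = 0.25² + 0.46² + 0.23² + 0.06² = 0.0625 + 0.2116 + 0.0529 + 0.0036 = 0.3306
Σp_2ᵢ² = 0.02² + 0.85² + 0.02² + 0.11² = 0.0004 + 0.7225 + 0.0004 + 0.0121 = 0.7354
O = 0.4072 / √(0.3306 × 0.7354) = 0.4072 / 0.49308 = 0.8258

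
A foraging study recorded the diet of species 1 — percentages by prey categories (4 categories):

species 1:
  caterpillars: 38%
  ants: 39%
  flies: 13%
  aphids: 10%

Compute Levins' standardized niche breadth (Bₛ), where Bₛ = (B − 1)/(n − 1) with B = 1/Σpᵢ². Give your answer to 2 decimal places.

Convert percentages to proportions (divide by 100).
Σpᵢ² = 0.38² + 0.39² + 0.13² + 0.10² = 0.1444 + 0.1521 + 0.0169 + 0.0100 = 0.3234
B = 1 / 0.3234 = 3.0921
Bₛ = (B − 1)/(n − 1) = (3.0921 − 1)/(4 − 1) = 2.0921/3 = 0.6974

0.70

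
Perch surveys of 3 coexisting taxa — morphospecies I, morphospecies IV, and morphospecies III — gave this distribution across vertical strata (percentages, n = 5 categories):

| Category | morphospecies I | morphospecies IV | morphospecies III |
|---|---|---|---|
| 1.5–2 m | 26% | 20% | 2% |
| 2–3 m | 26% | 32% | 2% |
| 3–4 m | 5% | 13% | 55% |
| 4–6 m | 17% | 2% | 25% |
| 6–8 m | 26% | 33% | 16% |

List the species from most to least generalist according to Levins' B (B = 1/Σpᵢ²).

Convert percentages to proportions (divide by 100).
Σp_Iᵢ² = 0.26² + 0.26² + 0.05² + 0.17² + 0.26² = 0.0676 + 0.0676 + 0.0025 + 0.0289 + 0.0676 = 0.2342
B_I = 1 / 0.2342 = 4.2699
Σp_IVᵢ² = 0.20² + 0.32² + 0.13² + 0.02² + 0.33² = 0.0400 + 0.1024 + 0.0169 + 0.0004 + 0.1089 = 0.2686
B_IV = 1 / 0.2686 = 3.7230
Σp_IIIᵢ² = 0.02² + 0.02² + 0.55² + 0.25² + 0.16² = 0.0004 + 0.0004 + 0.3025 + 0.0625 + 0.0256 = 0.3914
B_III = 1 / 0.3914 = 2.5549
Ranking by B (broadest → narrowest): morphospecies I (4.27) > morphospecies IV (3.72) > morphospecies III (2.55)

morphospecies I > morphospecies IV > morphospecies III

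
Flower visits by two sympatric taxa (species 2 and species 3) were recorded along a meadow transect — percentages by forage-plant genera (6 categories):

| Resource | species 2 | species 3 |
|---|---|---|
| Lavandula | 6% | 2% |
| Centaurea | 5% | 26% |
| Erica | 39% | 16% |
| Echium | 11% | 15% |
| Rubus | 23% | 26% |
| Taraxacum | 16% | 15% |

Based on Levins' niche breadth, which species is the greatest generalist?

species 3

Convert percentages to proportions (divide by 100).
Σp_2ᵢ² = 0.06² + 0.05² + 0.39² + 0.11² + 0.23² + 0.16² = 0.0036 + 0.0025 + 0.1521 + 0.0121 + 0.0529 + 0.0256 = 0.2488
B_2 = 1 / 0.2488 = 4.0193
Σp_3ᵢ² = 0.02² + 0.26² + 0.16² + 0.15² + 0.26² + 0.15² = 0.0004 + 0.0676 + 0.0256 + 0.0225 + 0.0676 + 0.0225 = 0.2062
B_3 = 1 / 0.2062 = 4.8497
Highest B → broadest niche (most generalist): species 3 (B = 4.85).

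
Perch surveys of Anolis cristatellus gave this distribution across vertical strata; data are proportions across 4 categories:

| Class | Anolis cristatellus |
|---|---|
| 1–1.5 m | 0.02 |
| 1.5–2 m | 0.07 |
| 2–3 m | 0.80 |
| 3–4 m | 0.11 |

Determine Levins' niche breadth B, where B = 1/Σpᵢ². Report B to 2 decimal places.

1.52

Σpᵢ² = 0.02² + 0.07² + 0.80² + 0.11² = 0.0004 + 0.0049 + 0.6400 + 0.0121 = 0.6574
B = 1 / 0.6574 = 1.5211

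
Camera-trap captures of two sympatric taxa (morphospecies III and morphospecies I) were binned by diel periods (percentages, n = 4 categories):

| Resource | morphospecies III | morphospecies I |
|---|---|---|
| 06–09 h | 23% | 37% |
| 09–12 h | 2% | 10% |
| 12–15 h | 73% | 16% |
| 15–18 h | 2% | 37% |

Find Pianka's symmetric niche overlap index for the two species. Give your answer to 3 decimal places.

Convert percentages to proportions (divide by 100).
Σ p₁ᵢp₂ᵢ = 0.0851 + 0.0020 + 0.1168 + 0.0074 = 0.2113
Σp_1ᵢ² = 0.23² + 0.02² + 0.73² + 0.02² = 0.0529 + 0.0004 + 0.5329 + 0.0004 = 0.5866
Σp_2ᵢ² = 0.37² + 0.10² + 0.16² + 0.37² = 0.1369 + 0.0100 + 0.0256 + 0.1369 = 0.3094
O = 0.2113 / √(0.5866 × 0.3094) = 0.2113 / 0.426021 = 0.49598

0.496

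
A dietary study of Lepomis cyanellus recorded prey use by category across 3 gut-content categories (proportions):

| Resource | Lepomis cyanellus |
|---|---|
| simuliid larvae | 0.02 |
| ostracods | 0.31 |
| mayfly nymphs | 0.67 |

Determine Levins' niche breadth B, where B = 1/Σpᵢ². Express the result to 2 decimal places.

Σpᵢ² = 0.02² + 0.31² + 0.67² = 0.0004 + 0.0961 + 0.4489 = 0.5454
B = 1 / 0.5454 = 1.8335

1.83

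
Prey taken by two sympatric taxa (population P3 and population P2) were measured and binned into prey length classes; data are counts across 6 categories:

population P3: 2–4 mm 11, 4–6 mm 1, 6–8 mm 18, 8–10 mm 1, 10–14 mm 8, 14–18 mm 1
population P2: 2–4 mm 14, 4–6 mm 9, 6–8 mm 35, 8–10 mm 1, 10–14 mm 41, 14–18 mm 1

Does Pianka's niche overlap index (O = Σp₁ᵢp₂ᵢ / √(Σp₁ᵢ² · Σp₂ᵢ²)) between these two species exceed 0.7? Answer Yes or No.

Yes

Proportions for population P3 (n=40): 11/40=0.2750, 1/40=0.0250, 18/40=0.4500, 1/40=0.0250, 8/40=0.2000, 1/40=0.0250
Proportions for population P2 (n=101): 14/101=0.1386, 9/101=0.0891, 35/101=0.3465, 1/101=0.0099, 41/101=0.4059, 1/101=0.0099
Σ p₁ᵢp₂ᵢ = 0.038115 + 0.002228 + 0.155925 + 0.000248 + 0.081180 + 0.000248 = 0.277944
Σp_1ᵢ² = 0.2750² + 0.0250² + 0.4500² + 0.0250² + 0.2000² + 0.0250² = 0.075625 + 0.000625 + 0.202500 + 0.000625 + 0.040000 + 0.000625 = 0.320000
Σp_2ᵢ² = 0.1386² + 0.0891² + 0.3465² + 0.0099² + 0.4059² + 0.0099² = 0.019210 + 0.007939 + 0.120062 + 0.000098 + 0.164755 + 0.000098 = 0.312162
O = 0.277944 / √(0.320000 × 0.312162) = 0.277944 / 0.3160567 = 0.8794
O = 0.8794 > 0.7 → Yes.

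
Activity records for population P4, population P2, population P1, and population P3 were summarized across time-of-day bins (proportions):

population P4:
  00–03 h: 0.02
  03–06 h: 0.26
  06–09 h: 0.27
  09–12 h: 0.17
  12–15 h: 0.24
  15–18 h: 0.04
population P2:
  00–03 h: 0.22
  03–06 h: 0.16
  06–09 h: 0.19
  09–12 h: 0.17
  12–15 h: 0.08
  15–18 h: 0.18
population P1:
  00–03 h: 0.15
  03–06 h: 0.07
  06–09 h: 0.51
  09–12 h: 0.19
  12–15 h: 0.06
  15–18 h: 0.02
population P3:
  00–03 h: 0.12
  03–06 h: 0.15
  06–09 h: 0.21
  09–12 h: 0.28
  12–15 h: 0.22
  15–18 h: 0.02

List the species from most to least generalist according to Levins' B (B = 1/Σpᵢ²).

Σp_P4ᵢ² = 0.02² + 0.26² + 0.27² + 0.17² + 0.24² + 0.04² = 0.0004 + 0.0676 + 0.0729 + 0.0289 + 0.0576 + 0.0016 = 0.2290
B_P4 = 1 / 0.2290 = 4.3668
Σp_P2ᵢ² = 0.22² + 0.16² + 0.19² + 0.17² + 0.08² + 0.18² = 0.0484 + 0.0256 + 0.0361 + 0.0289 + 0.0064 + 0.0324 = 0.1778
B_P2 = 1 / 0.1778 = 5.6243
Σp_P1ᵢ² = 0.15² + 0.07² + 0.51² + 0.19² + 0.06² + 0.02² = 0.0225 + 0.0049 + 0.2601 + 0.0361 + 0.0036 + 0.0004 = 0.3276
B_P1 = 1 / 0.3276 = 3.0525
Σp_P3ᵢ² = 0.12² + 0.15² + 0.21² + 0.28² + 0.22² + 0.02² = 0.0144 + 0.0225 + 0.0441 + 0.0784 + 0.0484 + 0.0004 = 0.2082
B_P3 = 1 / 0.2082 = 4.8031
Ranking by B (broadest → narrowest): population P2 (5.62) > population P3 (4.80) > population P4 (4.37) > population P1 (3.05)

population P2 > population P3 > population P4 > population P1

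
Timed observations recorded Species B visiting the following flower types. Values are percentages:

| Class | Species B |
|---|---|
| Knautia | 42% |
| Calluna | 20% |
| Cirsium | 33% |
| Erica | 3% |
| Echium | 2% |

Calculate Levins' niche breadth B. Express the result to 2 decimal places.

3.06

Convert percentages to proportions (divide by 100).
Σpᵢ² = 0.42² + 0.20² + 0.33² + 0.03² + 0.02² = 0.1764 + 0.0400 + 0.1089 + 0.0009 + 0.0004 = 0.3266
B = 1 / 0.3266 = 3.0618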